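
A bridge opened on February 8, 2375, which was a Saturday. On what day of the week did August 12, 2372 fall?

Saturday

Count forward from the earlier date (August 12, 2372) to the later (February 8, 2375):
Day-of-year of August 12, 2372: 225.
Day-of-year of February 8, 2375: 39.
2372 has 366 days, so 366 − 225 = 141 days remain in 2372.
Full years: 2373: 365; 2374: 365. Sum = 730.
Total: 141 + 730 + 39 = 910 days.
910 is a multiple of 7, so August 12, 2372 falls on the same weekday: Saturday.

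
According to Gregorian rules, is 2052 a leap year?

Yes

2052 is a leap year.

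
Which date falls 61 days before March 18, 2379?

January 16, 2379

Count 61 days before March 18, 2379:
January 2379: 31 − 16 = 15 days remain.
Then February 2379 (28): 28 days.
March 1–18, 2379: 18 days.
Total: 15 + 28 + 18 = 61 days.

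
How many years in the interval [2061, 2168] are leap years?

26

Years divisible by 4: 2064, 2068, …, 2168 — 27 in all.
Of these, 2100 is divisible by 100 but not 400, so not leap.
Leap years: 27 − 1 = 26.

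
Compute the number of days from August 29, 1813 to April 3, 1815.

August 1813: 31 − 29 = 2 days remain.
Then 19 full months totalling 577 days.
April 1–3, 1815: 3 days.
Total: 2 + 577 + 3 = 582 days.

582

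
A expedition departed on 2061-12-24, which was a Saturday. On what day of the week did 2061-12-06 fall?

Tuesday

Count forward from the earlier date (December 6, 2061) to the later (December 24, 2061):
Within December 2061: 24 − 6 = 18 days.
18 mod 7 = 4, so 4 days before Saturday is Tuesday.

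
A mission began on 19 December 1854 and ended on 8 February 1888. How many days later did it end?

Day-of-year of December 19, 1854: 353.
Day-of-year of February 8, 1888: 39.
1854 has 365 days, so 365 − 353 = 12 days remain in 1854.
Full years 1855–1887: 25 common + 8 leap = 25×365 + 8×366 = 12053 days.
Total: 12 + 12053 + 39 = 12104 days.

12104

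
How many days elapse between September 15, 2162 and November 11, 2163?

September 2162: 30 − 15 = 15 days remain.
Then 13 full months totalling 396 days.
November 1–11, 2163: 11 days.
Total: 15 + 396 + 11 = 422 days.

422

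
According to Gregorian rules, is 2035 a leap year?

2035 is not a leap year.

No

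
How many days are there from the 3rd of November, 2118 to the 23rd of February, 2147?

10339

From November 3, 2118 to November 3, 2146: 28 years, of which 7 contain a Feb 29 — 21×365 + 7×366 = 10227 days.
November 2146: 30 − 3 = 27 days remain.
Then December (31), January (31): 31 + 31 = 62 days.
February 1–23, 2147: 23 days (2147 is not a leap year).
Residual: 112 days.
Total: 10339 days.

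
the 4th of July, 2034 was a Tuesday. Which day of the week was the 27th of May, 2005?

Count forward from the earlier date (May 27, 2005) to the later (July 4, 2034):
Day-of-year of May 27, 2005: 147.
Day-of-year of July 4, 2034: 185.
2005 has 365 days, so 365 − 147 = 218 days remain in 2005.
Full years 2006–2033: 21 common + 7 leap = 21×365 + 7×366 = 10227 days.
Total: 218 + 10227 + 185 = 10630 days.
10630 mod 7 = 4, so 4 days before Tuesday is Friday.

Friday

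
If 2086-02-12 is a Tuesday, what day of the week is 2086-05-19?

Sunday

February 2086: 28 − 12 = 16 days remain (2086 is not a leap year, so February has 28 days).
Then March (31), April (30): 31 + 30 = 61 days.
May 1–19, 2086: 19 days.
Total: 16 + 61 + 19 = 96 days.
96 mod 7 = 5, so 5 days after Tuesday is Sunday.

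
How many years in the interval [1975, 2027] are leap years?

13

Years divisible by 4: 1976, 1980, …, 2024 — 13 in all.
2000 is divisible by 400, so still leap.
No century exceptions apply. Count: 13.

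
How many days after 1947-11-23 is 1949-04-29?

November 23, 1947 → November 23, 1948: 366 days (1948 is a leap year).
November 1948: 30 − 23 = 7 days remain.
Then December (31), January (31), February 1949 (28), March (31): 31 + 31 + 28 + 31 = 121 days.
April 1–29, 1949: 29 days.
Residual: 157 days.
Total: 523 days.

523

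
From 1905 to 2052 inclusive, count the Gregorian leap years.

Years divisible by 4: 1908, 1912, …, 2052 — 37 in all.
2000 is divisible by 400, so still leap.
No century exceptions apply. Count: 37.

37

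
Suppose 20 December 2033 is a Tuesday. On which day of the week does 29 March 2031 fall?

Count forward from the earlier date (March 29, 2031) to the later (December 20, 2033):
Day-of-year of March 29, 2031: 88.
Day-of-year of December 20, 2033: 354.
2031 has 365 days, so 365 − 88 = 277 days remain in 2031.
Full years: 2032: 366. Sum = 366.
Total: 277 + 366 + 354 = 997 days.
997 mod 7 = 3, so 3 days before Tuesday is Saturday.

Saturday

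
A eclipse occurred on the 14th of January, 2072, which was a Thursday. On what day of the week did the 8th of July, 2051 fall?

Saturday

Count forward from the earlier date (July 8, 2051) to the later (January 14, 2072):
From July 8, 2051 to July 8, 2071: 20 years, of which 5 contain a Feb 29 — 15×365 + 5×366 = 7305 days.
July 2071: 31 − 8 = 23 days remain.
Then August (31), September (30), October (31), November (30), December (31): 31 + 30 + 31 + 30 + 31 = 153 days.
January 1–14, 2072: 14 days.
Residual: 190 days.
Total: 7495 days.
7495 mod 7 = 5, so 5 days before Thursday is Saturday.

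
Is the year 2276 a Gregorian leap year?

Yes

2276 is a leap year.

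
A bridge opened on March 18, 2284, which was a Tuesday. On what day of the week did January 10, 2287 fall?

Monday

March 18, 2284 → March 18, 2285: 365 days.
March 18, 2285 → March 18, 2286: 365 days.
March 2286: 31 − 18 = 13 days remain.
Then 9 full months totalling 275 days.
January 1–10, 2287: 10 days.
Residual: 298 days.
Total: 1028 days.
1028 mod 7 = 6, so 6 days after Tuesday is Monday.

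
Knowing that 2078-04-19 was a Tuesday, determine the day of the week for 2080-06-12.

Day-of-year of April 19, 2078: 109.
Day-of-year of June 12, 2080: 164.
2078 has 365 days, so 365 − 109 = 256 days remain in 2078.
Full years: 2079: 365. Sum = 365.
Total: 256 + 365 + 164 = 785 days.
785 mod 7 = 1, so 1 day after Tuesday is Wednesday.

Wednesday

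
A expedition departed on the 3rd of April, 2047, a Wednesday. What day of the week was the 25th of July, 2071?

Saturday

From April 3, 2047 to April 3, 2071: 24 years, of which 6 contain a Feb 29 — 18×365 + 6×366 = 8766 days.
April 2071: 30 − 3 = 27 days remain.
Then May (31), June (30): 31 + 30 = 61 days.
July 1–25, 2071: 25 days.
Residual: 113 days.
Total: 8879 days.
8879 mod 7 = 3, so 3 days after Wednesday is Saturday.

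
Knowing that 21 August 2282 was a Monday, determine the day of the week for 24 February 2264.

Count forward from the earlier date (February 24, 2264) to the later (August 21, 2282):
Day-of-year of February 24, 2264: 55.
Day-of-year of August 21, 2282: 233.
2264 has 366 days, so 366 − 55 = 311 days remain in 2264.
Full years 2265–2281: 13 common + 4 leap = 13×365 + 4×366 = 6209 days.
Total: 311 + 6209 + 233 = 6753 days.
6753 mod 7 = 5, so 5 days before Monday is Wednesday.

Wednesday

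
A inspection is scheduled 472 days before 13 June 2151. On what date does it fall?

26 February 2150

Count 472 days before June 13, 2151:
February 26, 2150 → February 26, 2151: 365 days.
February 2151: 28 − 26 = 2 days remain (2151 is not a leap year, so February has 28 days).
Then March (31), April (30), May (31): 31 + 30 + 31 = 92 days.
June 1–13, 2151: 13 days.
Residual: 107 days.
Total: 472 days.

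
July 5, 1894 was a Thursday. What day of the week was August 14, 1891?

Count forward from the earlier date (August 14, 1891) to the later (July 5, 1894):
Day-of-year of August 14, 1891: 226.
Day-of-year of July 5, 1894: 186.
1891 has 365 days, so 365 − 226 = 139 days remain in 1891.
Full years: 1892: 366; 1893: 365. Sum = 731.
Total: 139 + 731 + 186 = 1056 days.
1056 mod 7 = 6, so 6 days before Thursday is Friday.

Friday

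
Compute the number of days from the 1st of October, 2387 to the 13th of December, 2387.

October 2387: 31 − 1 = 30 days remain.
Then November (30): 30 days.
December 1–13, 2387: 13 days.
Total: 30 + 30 + 13 = 73 days.

73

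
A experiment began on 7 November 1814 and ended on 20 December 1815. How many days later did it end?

November 7, 1814 → November 7, 1815: 365 days.
November 1815: 30 − 7 = 23 days remain.
December 1–20, 1815: 20 days.
Residual: 43 days.
Total: 408 days.

408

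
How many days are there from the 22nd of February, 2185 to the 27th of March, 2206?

Day-of-year of February 22, 2185: 53.
Day-of-year of March 27, 2206: 86.
2185 has 365 days, so 365 − 53 = 312 days remain in 2185.
Full years 2186–2205: 16 common + 4 leap = 16×365 + 4×366 = 7304 days.
Total: 312 + 7304 + 86 = 7702 days.

7702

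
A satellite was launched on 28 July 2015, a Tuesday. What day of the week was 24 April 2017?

July 28, 2015 → July 28, 2016: 366 days (2016 is a leap year).
July 2016: 31 − 28 = 3 days remain.
Then August (31), September (30), October (31), November (30), December (31), January (31), February 2017 (28), March (31): 31 + 30 + 31 + 30 + 31 + 31 + 28 + 31 = 243 days.
April 1–24, 2017: 24 days.
Residual: 270 days.
Total: 636 days.
636 mod 7 = 6, so 6 days after Tuesday is Monday.

Monday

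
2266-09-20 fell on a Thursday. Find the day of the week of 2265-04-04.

Tuesday

Count forward from the earlier date (April 4, 2265) to the later (September 20, 2266):
April 2265: 30 − 4 = 26 days remain.
Then 16 full months totalling 488 days.
September 1–20, 2266: 20 days.
Total: 26 + 488 + 20 = 534 days.
534 mod 7 = 2, so 2 days before Thursday is Tuesday.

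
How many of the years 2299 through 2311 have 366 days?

Years divisible by 4 in [2299, 2311]: 2300, 2304, 2308.
Of these, 2300 is divisible by 100 but not 400, so not leap.
Leap years: 3 − 1 = 2.

2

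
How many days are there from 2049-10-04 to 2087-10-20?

Day-of-year of October 4, 2049: 277.
Day-of-year of October 20, 2087: 293.
2049 has 365 days, so 365 − 277 = 88 days remain in 2049.
Full years 2050–2086: 28 common + 9 leap = 28×365 + 9×366 = 13514 days.
Total: 88 + 13514 + 293 = 13895 days.

13895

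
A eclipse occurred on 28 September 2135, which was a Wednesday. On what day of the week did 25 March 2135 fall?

Count forward from the earlier date (March 25, 2135) to the later (September 28, 2135):
March 2135: 31 − 25 = 6 days remain.
Then April (30), May (31), June (30), July (31), August (31): 30 + 31 + 30 + 31 + 31 = 153 days.
September 1–28, 2135: 28 days.
Total: 6 + 153 + 28 = 187 days.
187 mod 7 = 5, so 5 days before Wednesday is Friday.

Friday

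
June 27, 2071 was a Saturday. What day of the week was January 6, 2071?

Tuesday

Count forward from the earlier date (January 6, 2071) to the later (June 27, 2071):
January 2071: 31 − 6 = 25 days remain.
Then February 2071 (28), March (31), April (30), May (31): 28 + 31 + 30 + 31 = 120 days.
June 1–27, 2071: 27 days.
Total: 25 + 120 + 27 = 172 days.
172 mod 7 = 4, so 4 days before Saturday is Tuesday.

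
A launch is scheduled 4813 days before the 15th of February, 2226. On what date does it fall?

the 12th of December, 2212

Count 4813 days before February 15, 2226:
Day-of-year of December 12, 2212: 347.
Day-of-year of February 15, 2226: 46.
2212 has 366 days, so 366 − 347 = 19 days remain in 2212.
Full years 2213–2225: 10 common + 3 leap = 10×365 + 3×366 = 4748 days.
Total: 19 + 4748 + 46 = 4813 days.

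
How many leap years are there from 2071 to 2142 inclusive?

17

Years divisible by 4: 2072, 2076, …, 2140 — 18 in all.
Of these, 2100 is divisible by 100 but not 400, so not leap.
Leap years: 18 − 1 = 17.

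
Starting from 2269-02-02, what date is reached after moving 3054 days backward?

2260-09-23

Count 3054 days before February 2, 2269:
From September 23, 2260 to September 23, 2268: 8 years, of which 2 contain a Feb 29 — 6×365 + 2×366 = 2922 days.
September 2268: 30 − 23 = 7 days remain.
Then October (31), November (30), December (31), January (31): 31 + 30 + 31 + 31 = 123 days.
February 1–2, 2269: 2 days (2269 is not a leap year).
Residual: 132 days.
Total: 3054 days.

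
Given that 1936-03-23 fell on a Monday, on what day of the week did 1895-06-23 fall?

Sunday

Count forward from the earlier date (June 23, 1895) to the later (March 23, 1936):
Day-of-year of June 23, 1895: 174.
Day-of-year of March 23, 1936: 83.
1895 has 365 days, so 365 − 174 = 191 days remain in 1895.
Full years 1896–1935: 31 common + 9 leap = 31×365 + 9×366 = 14609 days.
Total: 191 + 14609 + 83 = 14883 days.
14883 mod 7 = 1, so 1 day before Monday is Sunday.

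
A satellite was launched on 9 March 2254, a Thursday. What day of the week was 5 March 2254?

Sunday

Count forward from the earlier date (March 5, 2254) to the later (March 9, 2254):
Within March 2254: 9 − 5 = 4 days.
4 mod 7 = 4, so 4 days before Thursday is Sunday.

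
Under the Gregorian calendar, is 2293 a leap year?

2293 is not a leap year.

No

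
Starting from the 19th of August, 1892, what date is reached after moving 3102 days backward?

the 21st of February, 1884

Count 3102 days before August 19, 1892:
From February 21, 1884 to February 21, 1892: 8 years, of which 2 contain a Feb 29 — 6×365 + 2×366 = 2922 days.
February 1892: 29 − 21 = 8 days remain (1892 is a leap year, so February has 29 days).
Then March (31), April (30), May (31), June (30), July (31): 31 + 30 + 31 + 30 + 31 = 153 days.
August 1–19, 1892: 19 days.
Residual: 180 days.
Total: 3102 days.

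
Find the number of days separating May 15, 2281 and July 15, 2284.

May 15, 2281 → May 15, 2282: 365 days.
May 15, 2282 → May 15, 2283: 365 days.
May 15, 2283 → May 15, 2284: 366 days (2284 is a leap year).
May 2284: 31 − 15 = 16 days remain.
Then June (30): 30 days.
July 1–15, 2284: 15 days.
Residual: 61 days.
Total: 1157 days.

1157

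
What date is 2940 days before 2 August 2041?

15 July 2033

Count 2940 days before August 2, 2041:
Day-of-year of July 15, 2033: 196.
Day-of-year of August 2, 2041: 214.
2033 has 365 days, so 365 − 196 = 169 days remain in 2033.
Full years 2034–2040: 5 common + 2 leap = 5×365 + 2×366 = 2557 days.
Total: 169 + 2557 + 214 = 2940 days.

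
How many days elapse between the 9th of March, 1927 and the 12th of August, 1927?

156

March 1927: 31 − 9 = 22 days remain.
Then April (30), May (31), June (30), July (31): 30 + 31 + 30 + 31 = 122 days.
August 1–12, 1927: 12 days.
Total: 22 + 122 + 12 = 156 days.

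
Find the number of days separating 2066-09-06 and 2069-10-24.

1144

Day-of-year of September 6, 2066: 249.
Day-of-year of October 24, 2069: 297.
2066 has 365 days, so 365 − 249 = 116 days remain in 2066.
Full years: 2067: 365; 2068: 366. Sum = 731.
Total: 116 + 731 + 297 = 1144 days.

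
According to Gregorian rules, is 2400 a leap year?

Yes

2400 is a leap year (divisible by 400).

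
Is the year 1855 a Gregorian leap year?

1855 is not a leap year.

No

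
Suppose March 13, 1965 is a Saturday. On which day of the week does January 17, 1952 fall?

Thursday

Count forward from the earlier date (January 17, 1952) to the later (March 13, 1965):
Day-of-year of January 17, 1952: 17.
Day-of-year of March 13, 1965: 72.
1952 has 366 days, so 366 − 17 = 349 days remain in 1952.
Full years 1953–1964: 9 common + 3 leap = 9×365 + 3×366 = 4383 days.
Total: 349 + 4383 + 72 = 4804 days.
4804 mod 7 = 2, so 2 days before Saturday is Thursday.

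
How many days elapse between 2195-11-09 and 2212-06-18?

From November 9, 2195 to November 9, 2211: 16 years, of which 3 contain a Feb 29 — 13×365 + 3×366 = 5843 days.
(2200 is not a leap year (divisible by 100 but not 400).)
November 2211: 30 − 9 = 21 days remain.
Then December (31), January (31), February 2212 (29), March (31), April (30), May (31): 31 + 31 + 29 + 31 + 30 + 31 = 183 days.
June 1–18, 2212: 18 days.
Residual: 222 days.
Total: 6065 days.

6065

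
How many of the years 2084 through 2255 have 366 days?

41

Years divisible by 4: 2084, 2088, …, 2252 — 43 in all.
Of these, 2100, 2200 are divisible by 100 but not 400, so not leap.
Leap years: 43 − 2 = 41.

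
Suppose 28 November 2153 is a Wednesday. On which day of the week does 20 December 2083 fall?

Monday

Count forward from the earlier date (December 20, 2083) to the later (November 28, 2153):
From December 20, 2083 to December 20, 2152: 69 years, of which 17 contain a Feb 29 — 52×365 + 17×366 = 25202 days.
(2100 is not a leap year (divisible by 100 but not 400).)
December 2152: 31 − 20 = 11 days remain.
Then 10 full months totalling 304 days.
November 1–28, 2153: 28 days.
Residual: 343 days.
Total: 25545 days.
25545 mod 7 = 2, so 2 days before Wednesday is Monday.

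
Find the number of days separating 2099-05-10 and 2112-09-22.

Day-of-year of May 10, 2099: 130.
Day-of-year of September 22, 2112: 266.
2099 has 365 days, so 365 − 130 = 235 days remain in 2099.
Full years 2100–2111: 10 common + 2 leap = 10×365 + 2×366 = 4382 days.
Total: 235 + 4382 + 266 = 4883 days.

4883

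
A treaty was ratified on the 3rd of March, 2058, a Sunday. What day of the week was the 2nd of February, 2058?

Saturday

Count forward from the earlier date (February 2, 2058) to the later (March 3, 2058):
February 2058: 28 − 2 = 26 days remain (2058 is not a leap year, so February has 28 days).
March 1–3, 2058: 3 days.
Total: 26 + 3 = 29 days.
29 mod 7 = 1, so 1 day before Sunday is Saturday.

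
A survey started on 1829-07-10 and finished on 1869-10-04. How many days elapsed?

14696

From July 10, 1829 to July 10, 1869: 40 years, of which 10 contain a Feb 29 — 30×365 + 10×366 = 14610 days.
July 1869: 31 − 10 = 21 days remain.
Then August (31), September (30): 31 + 30 = 61 days.
October 1–4, 1869: 4 days.
Residual: 86 days.
Total: 14696 days.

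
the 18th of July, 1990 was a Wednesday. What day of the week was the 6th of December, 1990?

Thursday

July 1990: 31 − 18 = 13 days remain.
Then August (31), September (30), October (31), November (30): 31 + 30 + 31 + 30 = 122 days.
December 1–6, 1990: 6 days.
Total: 13 + 122 + 6 = 141 days.
141 mod 7 = 1, so 1 day after Wednesday is Thursday.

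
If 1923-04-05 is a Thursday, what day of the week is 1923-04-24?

Tuesday

Within April 1923: 24 − 5 = 19 days.
19 mod 7 = 5, so 5 days after Thursday is Tuesday.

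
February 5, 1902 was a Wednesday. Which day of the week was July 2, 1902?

Wednesday

February 1902: 28 − 5 = 23 days remain (1902 is not a leap year, so February has 28 days).
Then March (31), April (30), May (31), June (30): 31 + 30 + 31 + 30 = 122 days.
July 1–2, 1902: 2 days.
Total: 23 + 122 + 2 = 147 days.
147 is a multiple of 7, so July 2, 1902 falls on the same weekday: Wednesday.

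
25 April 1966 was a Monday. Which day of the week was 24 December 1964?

Count forward from the earlier date (December 24, 1964) to the later (April 25, 1966):
December 24, 1964 → December 24, 1965: 365 days.
December 1965: 31 − 24 = 7 days remain.
Then January (31), February 1966 (28), March (31): 31 + 28 + 31 = 90 days.
April 1–25, 1966: 25 days.
Residual: 122 days.
Total: 487 days.
487 mod 7 = 4, so 4 days before Monday is Thursday.

Thursday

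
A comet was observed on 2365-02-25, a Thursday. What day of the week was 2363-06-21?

Count forward from the earlier date (June 21, 2363) to the later (February 25, 2365):
Day-of-year of June 21, 2363: 172.
Day-of-year of February 25, 2365: 56.
2363 has 365 days, so 365 − 172 = 193 days remain in 2363.
Full years: 2364: 366. Sum = 366.
Total: 193 + 366 + 56 = 615 days.
615 mod 7 = 6, so 6 days before Thursday is Friday.

Friday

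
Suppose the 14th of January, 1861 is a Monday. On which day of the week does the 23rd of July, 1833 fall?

Count forward from the earlier date (July 23, 1833) to the later (January 14, 1861):
Day-of-year of July 23, 1833: 204.
Day-of-year of January 14, 1861: 14.
1833 has 365 days, so 365 − 204 = 161 days remain in 1833.
Full years 1834–1860: 20 common + 7 leap = 20×365 + 7×366 = 9862 days.
Total: 161 + 9862 + 14 = 10037 days.
10037 mod 7 = 6, so 6 days before Monday is Tuesday.

Tuesday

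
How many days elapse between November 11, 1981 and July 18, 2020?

14129

From November 11, 1981 to November 11, 2019: 38 years, of which 9 contain a Feb 29 — 29×365 + 9×366 = 13879 days.
(2000 is a leap year (divisible by 400).)
November 2019: 30 − 11 = 19 days remain.
Then December (31), January (31), February 2020 (29), March (31), April (30), May (31), June (30): 31 + 31 + 29 + 31 + 30 + 31 + 30 = 213 days.
July 1–18, 2020: 18 days.
Residual: 250 days.
Total: 14129 days.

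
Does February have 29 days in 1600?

Yes

1600 is a leap year (divisible by 400).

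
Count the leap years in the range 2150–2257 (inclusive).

Years divisible by 4: 2152, 2156, …, 2256 — 27 in all.
Of these, 2200 is divisible by 100 but not 400, so not leap.
Leap years: 27 − 1 = 26.

26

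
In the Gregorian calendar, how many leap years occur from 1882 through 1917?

Years divisible by 4 in [1882, 1917]: 1884, 1888, 1892, 1896, 1900, 1904, 1908, 1912, 1916.
Of these, 1900 is divisible by 100 but not 400, so not leap.
Leap years: 9 − 1 = 8.

8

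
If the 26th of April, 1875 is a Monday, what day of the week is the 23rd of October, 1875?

Saturday

April 1875: 30 − 26 = 4 days remain.
Then May (31), June (30), July (31), August (31), September (30): 31 + 30 + 31 + 31 + 30 = 153 days.
October 1–23, 1875: 23 days.
Total: 4 + 153 + 23 = 180 days.
180 mod 7 = 5, so 5 days after Monday is Saturday.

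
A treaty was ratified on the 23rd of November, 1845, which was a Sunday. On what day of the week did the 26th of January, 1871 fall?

Thursday

From November 23, 1845 to November 23, 1870: 25 years, of which 6 contain a Feb 29 — 19×365 + 6×366 = 9131 days.
November 1870: 30 − 23 = 7 days remain.
Then December (31): 31 days.
January 1–26, 1871: 26 days.
Residual: 64 days.
Total: 9195 days.
9195 mod 7 = 4, so 4 days after Sunday is Thursday.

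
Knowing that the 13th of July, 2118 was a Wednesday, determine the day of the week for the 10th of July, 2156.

Saturday

From July 13, 2118 to July 13, 2155: 37 years, of which 9 contain a Feb 29 — 28×365 + 9×366 = 13514 days.
July 2155: 31 − 13 = 18 days remain.
Then 11 full months totalling 335 days.
July 1–10, 2156: 10 days.
Residual: 363 days.
Total: 13877 days.
13877 mod 7 = 3, so 3 days after Wednesday is Saturday.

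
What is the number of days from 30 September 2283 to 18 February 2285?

507

September 30, 2283 → September 30, 2284: 366 days (2284 is a leap year).
September 2284: 30 − 30 = 0 days remain.
Then October (31), November (30), December (31), January (31): 31 + 30 + 31 + 31 = 123 days.
February 1–18, 2285: 18 days (2285 is not a leap year).
Residual: 141 days.
Total: 507 days.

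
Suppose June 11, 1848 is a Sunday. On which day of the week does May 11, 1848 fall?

Thursday

Count forward from the earlier date (May 11, 1848) to the later (June 11, 1848):
May 1848: 31 − 11 = 20 days remain.
June 1–11, 1848: 11 days.
Total: 20 + 11 = 31 days.
31 mod 7 = 3, so 3 days before Sunday is Thursday.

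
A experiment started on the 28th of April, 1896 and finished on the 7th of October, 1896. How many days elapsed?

162

April 1896: 30 − 28 = 2 days remain.
Then May (31), June (30), July (31), August (31), September (30): 31 + 30 + 31 + 31 + 30 = 153 days.
October 1–7, 1896: 7 days.
Total: 2 + 153 + 7 = 162 days.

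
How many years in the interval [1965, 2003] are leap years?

Years divisible by 4 in [1965, 2003]: 1968, 1972, 1976, 1980, 1984, 1988, 1992, 1996, 2000.
2000 is divisible by 400, so still leap.
No century exceptions apply. Count: 9.

9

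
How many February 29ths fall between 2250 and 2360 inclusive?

Years divisible by 4: 2252, 2256, …, 2360 — 28 in all.
Of these, 2300 is divisible by 100 but not 400, so not leap.
Leap years: 28 − 1 = 27.

27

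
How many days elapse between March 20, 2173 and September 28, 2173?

192

March 2173: 31 − 20 = 11 days remain.
Then April (30), May (31), June (30), July (31), August (31): 30 + 31 + 30 + 31 + 31 = 153 days.
September 1–28, 2173: 28 days.
Total: 11 + 153 + 28 = 192 days.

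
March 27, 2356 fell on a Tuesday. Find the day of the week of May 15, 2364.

Friday

Day-of-year of March 27, 2356: 87.
Day-of-year of May 15, 2364: 136.
2356 has 366 days, so 366 − 87 = 279 days remain in 2356.
Full years 2357–2363: 6 common + 1 leap = 6×365 + 1×366 = 2556 days.
Total: 279 + 2556 + 136 = 2971 days.
2971 mod 7 = 3, so 3 days after Tuesday is Friday.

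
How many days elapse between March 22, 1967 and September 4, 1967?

166

March 1967: 31 − 22 = 9 days remain.
Then April (30), May (31), June (30), July (31), August (31): 30 + 31 + 30 + 31 + 31 = 153 days.
September 1–4, 1967: 4 days.
Total: 9 + 153 + 4 = 166 days.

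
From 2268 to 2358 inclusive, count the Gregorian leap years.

22

Years divisible by 4: 2268, 2272, …, 2356 — 23 in all.
Of these, 2300 is divisible by 100 but not 400, so not leap.
Leap years: 23 − 1 = 22.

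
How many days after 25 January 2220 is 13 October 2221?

January 25, 2220 → January 25, 2221: 366 days (2220 is a leap year).
January 2221: 31 − 25 = 6 days remain.
Then February 2221 (28), March (31), April (30), May (31), June (30), July (31), August (31), September (30): 28 + 31 + 30 + 31 + 30 + 31 + 31 + 30 = 242 days.
October 1–13, 2221: 13 days.
Residual: 261 days.
Total: 627 days.

627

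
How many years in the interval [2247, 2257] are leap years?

3

Years divisible by 4 in [2247, 2257]: 2248, 2252, 2256.
No century exceptions apply. Count: 3.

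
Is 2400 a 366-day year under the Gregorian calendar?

2400 is a leap year (divisible by 400).

Yes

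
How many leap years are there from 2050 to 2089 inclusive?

10

Years divisible by 4 in [2050, 2089]: 2052, 2056, 2060, 2064, 2068, 2072, 2076, 2080, 2084, 2088.
No century exceptions apply. Count: 10.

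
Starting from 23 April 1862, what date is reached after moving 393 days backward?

26 March 1861

Count 393 days before April 23, 1862:
March 26, 1861 → March 26, 1862: 365 days.
March 1862: 31 − 26 = 5 days remain.
April 1–23, 1862: 23 days.
Residual: 28 days.
Total: 393 days.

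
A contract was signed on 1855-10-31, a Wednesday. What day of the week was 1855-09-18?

Count forward from the earlier date (September 18, 1855) to the later (October 31, 1855):
September 1855: 30 − 18 = 12 days remain.
October 1–31, 1855: 31 days.
Total: 12 + 31 = 43 days.
43 mod 7 = 1, so 1 day before Wednesday is Tuesday.

Tuesday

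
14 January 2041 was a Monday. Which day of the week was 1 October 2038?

Count forward from the earlier date (October 1, 2038) to the later (January 14, 2041):
Day-of-year of October 1, 2038: 274.
Day-of-year of January 14, 2041: 14.
2038 has 365 days, so 365 − 274 = 91 days remain in 2038.
Full years: 2039: 365; 2040: 366. Sum = 731.
Total: 91 + 731 + 14 = 836 days.
836 mod 7 = 3, so 3 days before Monday is Friday.

Friday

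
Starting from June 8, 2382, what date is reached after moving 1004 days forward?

March 8, 2385

Count 1004 days after June 8, 2382:
Day-of-year of June 8, 2382: 159.
Day-of-year of March 8, 2385: 67.
2382 has 365 days, so 365 − 159 = 206 days remain in 2382.
Full years: 2383: 365; 2384: 366. Sum = 731.
Total: 206 + 731 + 67 = 1004 days.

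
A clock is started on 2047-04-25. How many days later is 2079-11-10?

Day-of-year of April 25, 2047: 115.
Day-of-year of November 10, 2079: 314.
2047 has 365 days, so 365 − 115 = 250 days remain in 2047.
Full years 2048–2078: 23 common + 8 leap = 23×365 + 8×366 = 11323 days.
Total: 250 + 11323 + 314 = 11887 days.

11887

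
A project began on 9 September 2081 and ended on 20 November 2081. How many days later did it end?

72

September 2081: 30 − 9 = 21 days remain.
Then October (31): 31 days.
November 1–20, 2081: 20 days.
Total: 21 + 31 + 20 = 72 days.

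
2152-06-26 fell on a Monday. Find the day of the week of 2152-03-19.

Sunday

Count forward from the earlier date (March 19, 2152) to the later (June 26, 2152):
March 2152: 31 − 19 = 12 days remain.
Then April (30), May (31): 30 + 31 = 61 days.
June 1–26, 2152: 26 days.
Total: 12 + 61 + 26 = 99 days.
99 mod 7 = 1, so 1 day before Monday is Sunday.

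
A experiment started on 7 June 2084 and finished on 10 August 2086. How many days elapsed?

June 2084: 30 − 7 = 23 days remain.
Then 25 full months totalling 761 days.
August 1–10, 2086: 10 days.
Total: 23 + 761 + 10 = 794 days.

794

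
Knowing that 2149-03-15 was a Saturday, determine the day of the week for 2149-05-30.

March 2149: 31 − 15 = 16 days remain.
Then April (30): 30 days.
May 1–30, 2149: 30 days.
Total: 16 + 30 + 30 = 76 days.
76 mod 7 = 6, so 6 days after Saturday is Friday.

Friday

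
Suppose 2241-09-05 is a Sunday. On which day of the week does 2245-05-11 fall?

Sunday

Day-of-year of September 5, 2241: 248.
Day-of-year of May 11, 2245: 131.
2241 has 365 days, so 365 − 248 = 117 days remain in 2241.
Full years: 2242: 365; 2243: 365; 2244: 366. Sum = 1096.
Total: 117 + 1096 + 131 = 1344 days.
1344 is a multiple of 7, so 2245-05-11 falls on the same weekday: Sunday.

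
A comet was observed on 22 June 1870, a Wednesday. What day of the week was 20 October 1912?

Day-of-year of June 22, 1870: 173.
Day-of-year of October 20, 1912: 294.
1870 has 365 days, so 365 − 173 = 192 days remain in 1870.
Full years 1871–1911: 32 common + 9 leap = 32×365 + 9×366 = 14974 days.
Total: 192 + 14974 + 294 = 15460 days.
15460 mod 7 = 4, so 4 days after Wednesday is Sunday.

Sunday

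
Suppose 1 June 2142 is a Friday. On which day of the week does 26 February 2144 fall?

June 2142: 30 − 1 = 29 days remain.
Then 19 full months totalling 580 days.
February 1–26, 2144: 26 days (2144 is a leap year).
Total: 29 + 580 + 26 = 635 days.
635 mod 7 = 5, so 5 days after Friday is Wednesday.

Wednesday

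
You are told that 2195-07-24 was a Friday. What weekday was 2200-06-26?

Thursday

July 24, 2195 → July 24, 2196: 366 days (2196 is a leap year).
July 24, 2196 → July 24, 2197: 365 days.
July 24, 2197 → July 24, 2198: 365 days.
July 24, 2198 → July 24, 2199: 365 days.
July 2199: 31 − 24 = 7 days remain.
Then 10 full months totalling 304 days.
June 1–26, 2200: 26 days.
Residual: 337 days.
Total: 1798 days.
1798 mod 7 = 6, so 6 days after Friday is Thursday.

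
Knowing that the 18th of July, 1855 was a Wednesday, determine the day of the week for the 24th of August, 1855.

Friday

July 1855: 31 − 18 = 13 days remain.
August 1–24, 1855: 24 days.
Total: 13 + 24 = 37 days.
37 mod 7 = 2, so 2 days after Wednesday is Friday.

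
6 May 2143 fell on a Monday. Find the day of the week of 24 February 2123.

Count forward from the earlier date (February 24, 2123) to the later (May 6, 2143):
From February 24, 2123 to February 24, 2143: 20 years, of which 5 contain a Feb 29 — 15×365 + 5×366 = 7305 days.
February 2143: 28 − 24 = 4 days remain (2143 is not a leap year, so February has 28 days).
Then March (31), April (30): 31 + 30 = 61 days.
May 1–6, 2143: 6 days.
Residual: 71 days.
Total: 7376 days.
7376 mod 7 = 5, so 5 days before Monday is Wednesday.

Wednesday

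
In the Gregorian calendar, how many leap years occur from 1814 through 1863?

12

Years divisible by 4 in [1814, 1863]: 1816, 1820, 1824, 1828, 1832, 1836, 1840, 1844, 1848, 1852, 1856, 1860.
No century exceptions apply. Count: 12.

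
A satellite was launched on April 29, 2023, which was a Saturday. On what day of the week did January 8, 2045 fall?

Sunday

From April 29, 2023 to April 29, 2044: 21 years, of which 6 contain a Feb 29 — 15×365 + 6×366 = 7671 days.
April 2044: 30 − 29 = 1 day remains.
Then May (31), June (30), July (31), August (31), September (30), October (31), November (30), December (31): 31 + 30 + 31 + 31 + 30 + 31 + 30 + 31 = 245 days.
January 1–8, 2045: 8 days.
Residual: 254 days.
Total: 7925 days.
7925 mod 7 = 1, so 1 day after Saturday is Sunday.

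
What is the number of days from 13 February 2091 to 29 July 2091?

February 2091: 28 − 13 = 15 days remain (2091 is not a leap year, so February has 28 days).
Then March (31), April (30), May (31), June (30): 31 + 30 + 31 + 30 = 122 days.
July 1–29, 2091: 29 days.
Total: 15 + 122 + 29 = 166 days.

166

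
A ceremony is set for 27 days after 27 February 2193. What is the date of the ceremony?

26 March 2193

Count 27 days after February 27, 2193:
February 2193: 28 − 27 = 1 day remains (2193 is not a leap year, so February has 28 days).
March 1–26, 2193: 26 days.
Total: 1 + 26 = 27 days.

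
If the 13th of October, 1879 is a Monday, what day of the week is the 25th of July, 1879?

Count forward from the earlier date (July 25, 1879) to the later (October 13, 1879):
July 1879: 31 − 25 = 6 days remain.
Then August (31), September (30): 31 + 30 = 61 days.
October 1–13, 1879: 13 days.
Total: 6 + 61 + 13 = 80 days.
80 mod 7 = 3, so 3 days before Monday is Friday.

Friday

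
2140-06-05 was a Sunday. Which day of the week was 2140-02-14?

Count forward from the earlier date (February 14, 2140) to the later (June 5, 2140):
February 2140: 29 − 14 = 15 days remain (2140 is a leap year, so February has 29 days).
Then March (31), April (30), May (31): 31 + 30 + 31 = 92 days.
June 1–5, 2140: 5 days.
Total: 15 + 92 + 5 = 112 days.
112 is a multiple of 7, so 2140-02-14 falls on the same weekday: Sunday.

Sunday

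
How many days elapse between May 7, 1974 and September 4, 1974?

120

May 1974: 31 − 7 = 24 days remain.
Then June (30), July (31), August (31): 30 + 31 + 31 = 92 days.
September 1–4, 1974: 4 days.
Total: 24 + 92 + 4 = 120 days.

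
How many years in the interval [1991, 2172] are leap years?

45

Years divisible by 4: 1992, 1996, …, 2172 — 46 in all.
Of these, 2100 is divisible by 100 but not 400, so not leap.
2000 is divisible by 400, so still leap.
Leap years: 46 − 1 = 45.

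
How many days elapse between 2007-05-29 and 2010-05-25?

May 29, 2007 → May 29, 2008: 366 days (2008 is a leap year).
May 29, 2008 → May 29, 2009: 365 days.
May 2009: 31 − 29 = 2 days remain.
Then 11 full months totalling 334 days.
May 1–25, 2010: 25 days.
Residual: 361 days.
Total: 1092 days.

1092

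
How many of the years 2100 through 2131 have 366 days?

7

Years divisible by 4 in [2100, 2131]: 2100, 2104, 2108, 2112, 2116, 2120, 2124, 2128.
Of these, 2100 is divisible by 100 but not 400, so not leap.
Leap years: 8 − 1 = 7.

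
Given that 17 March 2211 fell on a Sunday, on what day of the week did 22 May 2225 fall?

From March 17, 2211 to March 17, 2225: 14 years, of which 4 contain a Feb 29 — 10×365 + 4×366 = 5114 days.
March 2225: 31 − 17 = 14 days remain.
Then April (30): 30 days.
May 1–22, 2225: 22 days.
Residual: 66 days.
Total: 5180 days.
5180 is a multiple of 7, so 22 May 2225 falls on the same weekday: Sunday.

Sunday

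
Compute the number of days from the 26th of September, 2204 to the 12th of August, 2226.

7990

Day-of-year of September 26, 2204: 270.
Day-of-year of August 12, 2226: 224.
2204 has 366 days, so 366 − 270 = 96 days remain in 2204.
Full years 2205–2225: 16 common + 5 leap = 16×365 + 5×366 = 7670 days.
Total: 96 + 7670 + 224 = 7990 days.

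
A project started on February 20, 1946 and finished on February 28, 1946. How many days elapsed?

Within February 1946: 28 − 20 = 8 days.

8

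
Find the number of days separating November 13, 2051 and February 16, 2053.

November 13, 2051 → November 13, 2052: 366 days (2052 is a leap year).
November 2052: 30 − 13 = 17 days remain.
Then December (31), January (31): 31 + 31 = 62 days.
February 1–16, 2053: 16 days (2053 is not a leap year).
Residual: 95 days.
Total: 461 days.

461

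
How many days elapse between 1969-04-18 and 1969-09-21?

156

April 1969: 30 − 18 = 12 days remain.
Then May (31), June (30), July (31), August (31): 31 + 30 + 31 + 31 = 123 days.
September 1–21, 1969: 21 days.
Total: 12 + 123 + 21 = 156 days.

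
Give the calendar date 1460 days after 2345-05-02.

2349-05-01

Count 1460 days after May 2, 2345:
Day-of-year of May 2, 2345: 122.
Day-of-year of May 1, 2349: 121.
2345 has 365 days, so 365 − 122 = 243 days remain in 2345.
Full years: 2346: 365; 2347: 365; 2348: 366. Sum = 1096.
Total: 243 + 1096 + 121 = 1460 days.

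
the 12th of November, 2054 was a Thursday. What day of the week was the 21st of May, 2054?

Thursday

Count forward from the earlier date (May 21, 2054) to the later (November 12, 2054):
May 2054: 31 − 21 = 10 days remain.
Then June (30), July (31), August (31), September (30), October (31): 30 + 31 + 31 + 30 + 31 = 153 days.
November 1–12, 2054: 12 days.
Total: 10 + 153 + 12 = 175 days.
175 is a multiple of 7, so the 21st of May, 2054 falls on the same weekday: Thursday.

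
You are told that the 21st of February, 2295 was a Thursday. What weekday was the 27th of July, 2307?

Saturday

Day-of-year of February 21, 2295: 52.
Day-of-year of July 27, 2307: 208.
2295 has 365 days, so 365 − 52 = 313 days remain in 2295.
Full years 2296–2306: 9 common + 2 leap = 9×365 + 2×366 = 4017 days.
Total: 313 + 4017 + 208 = 4538 days.
4538 mod 7 = 2, so 2 days after Thursday is Saturday.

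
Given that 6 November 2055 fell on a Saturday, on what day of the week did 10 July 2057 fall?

Tuesday

Day-of-year of November 6, 2055: 310.
Day-of-year of July 10, 2057: 191.
2055 has 365 days, so 365 − 310 = 55 days remain in 2055.
Full years: 2056: 366. Sum = 366.
Total: 55 + 366 + 191 = 612 days.
612 mod 7 = 3, so 3 days after Saturday is Tuesday.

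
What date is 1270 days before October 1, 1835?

April 9, 1832

Count 1270 days before October 1, 1835:
Day-of-year of April 9, 1832: 100.
Day-of-year of October 1, 1835: 274.
1832 has 366 days, so 366 − 100 = 266 days remain in 1832.
Full years: 1833: 365; 1834: 365. Sum = 730.
Total: 266 + 730 + 274 = 1270 days.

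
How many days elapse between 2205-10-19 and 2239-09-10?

12379

Day-of-year of October 19, 2205: 292.
Day-of-year of September 10, 2239: 253.
2205 has 365 days, so 365 − 292 = 73 days remain in 2205.
Full years 2206–2238: 25 common + 8 leap = 25×365 + 8×366 = 12053 days.
Total: 73 + 12053 + 253 = 12379 days.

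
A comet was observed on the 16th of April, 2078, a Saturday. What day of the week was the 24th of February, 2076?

Monday

Count forward from the earlier date (February 24, 2076) to the later (April 16, 2078):
Day-of-year of February 24, 2076: 55.
Day-of-year of April 16, 2078: 106.
2076 has 366 days, so 366 − 55 = 311 days remain in 2076.
Full years: 2077: 365. Sum = 365.
Total: 311 + 365 + 106 = 782 days.
782 mod 7 = 5, so 5 days before Saturday is Monday.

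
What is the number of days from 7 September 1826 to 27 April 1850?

Day-of-year of September 7, 1826: 250.
Day-of-year of April 27, 1850: 117.
1826 has 365 days, so 365 − 250 = 115 days remain in 1826.
Full years 1827–1849: 17 common + 6 leap = 17×365 + 6×366 = 8401 days.
Total: 115 + 8401 + 117 = 8633 days.

8633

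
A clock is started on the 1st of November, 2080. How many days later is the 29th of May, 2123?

15548

From November 1, 2080 to November 1, 2122: 42 years, of which 9 contain a Feb 29 — 33×365 + 9×366 = 15339 days.
(2100 is not a leap year (divisible by 100 but not 400).)
November 2122: 30 − 1 = 29 days remain.
Then December (31), January (31), February 2123 (28), March (31), April (30): 31 + 31 + 28 + 31 + 30 = 151 days.
May 1–29, 2123: 29 days.
Residual: 209 days.
Total: 15548 days.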